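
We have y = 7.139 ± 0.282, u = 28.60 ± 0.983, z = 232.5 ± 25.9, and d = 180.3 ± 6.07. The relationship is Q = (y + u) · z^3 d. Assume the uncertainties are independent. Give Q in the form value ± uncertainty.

(8.099 ± 2.73) × 10^10

Let w = y + u = 35.74. δw = √(δy² + δu²) = √(0.0795 + 0.966) = 1.02, so δw/w = 0.0286.
Q is then a monomial in w, z, d:
δQ/Q = √((δw/w)² + (3·δz/z)² + (1·δd/d)²) = √(0.000819 + 0.112 + 0.00113) = 0.337
Q = 8.099e+10, so δQ = 0.337 × 8.099e+10 = 2.73e+10.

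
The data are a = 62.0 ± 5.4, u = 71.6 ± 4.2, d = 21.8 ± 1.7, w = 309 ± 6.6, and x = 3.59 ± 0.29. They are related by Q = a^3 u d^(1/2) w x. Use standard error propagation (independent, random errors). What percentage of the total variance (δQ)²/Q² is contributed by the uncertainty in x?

8.13%

(δQ/Q)² = (3·δa/a)² + (1·δu/u)² + (½·δd/d)² + (1·δw/w)² + (1·δx/x)²
  a term: (3×0.0871)² = 0.0683
  u term: (1×0.0587)² = 0.00344
  d term: (0.5×0.0780)² = 0.00152
  w term: (1×0.0214)² = 0.000456
  x term: (1×0.0808)² = 0.00653
Total = 0.0802. Share from x = 0.00653/0.0802 = 0.0813.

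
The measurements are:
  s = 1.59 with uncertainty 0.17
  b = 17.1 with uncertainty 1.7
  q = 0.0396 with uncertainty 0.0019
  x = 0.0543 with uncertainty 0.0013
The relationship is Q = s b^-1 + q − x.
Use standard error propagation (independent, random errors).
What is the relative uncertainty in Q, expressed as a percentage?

17.6%

Let p = s·b^-1 = 0.0930. δp/p = √((1·δs/s)² + (-1·δb/b)²) = √(0.0114 + 0.00988) = 0.146, so δp = 0.0136.
Q = p + q − x: δQ = √(δp² + δq² + δx²) = √(0.000184 + 3.61e-06 + 1.69e-06) = 0.0138
Q = 0.0783, so δQ/Q = 0.0138/0.0783 = 0.176.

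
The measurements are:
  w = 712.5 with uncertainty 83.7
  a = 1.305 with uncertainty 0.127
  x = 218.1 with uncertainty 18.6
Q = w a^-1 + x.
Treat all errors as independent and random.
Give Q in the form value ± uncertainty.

Let p = w·a^-1 = 546.0. δp/p = √((1·δw/w)² + (-1·δa/a)²) = √(0.0138 + 0.00947) = 0.153, so δp = 83.3.
Q = p + x: δQ = √(δp² + δx²) = √(6940 + 346) = 85.3
Q = 764.1.

764.1 ± 85.3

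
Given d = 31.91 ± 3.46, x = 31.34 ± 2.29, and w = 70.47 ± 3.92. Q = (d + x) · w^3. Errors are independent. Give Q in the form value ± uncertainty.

Let u = d + x = 63.25. δu = √(δd² + δx²) = √(12.0 + 5.24) = 4.15, so δu/u = 0.0656.
Q is then a monomial in u, w:
δQ/Q = √((δu/u)² + (3·δw/w)²) = √(0.00430 + 0.0278) = 0.179
Q = 2.213e+07, so δQ = 0.179 × 2.213e+07 = 3.97e+06.

(2.213 ± 0.397) × 10^7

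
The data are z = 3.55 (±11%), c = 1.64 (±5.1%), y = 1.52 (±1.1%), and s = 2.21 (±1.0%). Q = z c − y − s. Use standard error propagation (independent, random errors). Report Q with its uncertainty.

Let p = z·c = 5.82. δp/p = √((1·δz/z)² + (1·δc/c)²) = √(0.0121 + 0.00260) = 0.121, so δp = 0.706.
Q = p − y − s: δQ = √(δp² + δy² + δs²) = √(0.498 + 0.000280 + 0.000488) = 0.706
Q = 2.09.

2.09 ± 0.706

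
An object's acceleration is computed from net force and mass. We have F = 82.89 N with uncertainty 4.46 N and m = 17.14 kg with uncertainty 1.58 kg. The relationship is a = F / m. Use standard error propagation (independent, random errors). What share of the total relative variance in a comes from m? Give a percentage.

(δa/a)² = (1·δF/F)² + (-1·δm/m)²
  F term: (1×0.0538)² = 0.00290
  m term: (-1×0.0922)² = 0.00850
Total = 0.0114. Share from m = 0.00850/0.0114 = 0.746.

74.6%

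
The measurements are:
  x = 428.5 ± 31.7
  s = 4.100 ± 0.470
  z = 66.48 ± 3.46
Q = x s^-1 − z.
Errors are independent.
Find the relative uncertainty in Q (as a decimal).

0.386

Let p = x·s^-1 = 104.5. δp/p = √((1·δx/x)² + (-1·δs/s)²) = √(0.00547 + 0.0131) = 0.136, so δp = 14.3.
Q = p − z: δQ = √(δp² + δz²) = √(203 + 12.0) = 14.7
Q = 38.03, so δQ/Q = 14.7/38.03 = 0.386.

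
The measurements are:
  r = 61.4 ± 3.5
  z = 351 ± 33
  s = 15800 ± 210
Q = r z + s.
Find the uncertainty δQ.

Let p = r·z = 21600. δp/p = √((1·δr/r)² + (1·δz/z)²) = √(0.00325 + 0.00884) = 0.110, so δp = 2370.
Q = p + s: δQ = √(δp² + δs²) = √(5.61e+06 + 44100) = 2380

2380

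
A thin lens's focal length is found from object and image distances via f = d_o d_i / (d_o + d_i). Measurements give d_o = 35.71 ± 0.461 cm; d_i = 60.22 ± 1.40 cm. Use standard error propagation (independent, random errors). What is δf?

∂f/∂d_o = (d_i/(d_o+d_i))² = 0.394;  ∂f/∂d_i = (d_o/(d_o+d_i))² = 0.139
δf = √((∂f/∂d_o · δd_o)² + (∂f/∂d_i · δd_i)²) = √(0.0330 + 0.0376) = 0.266 cm

0.266 cm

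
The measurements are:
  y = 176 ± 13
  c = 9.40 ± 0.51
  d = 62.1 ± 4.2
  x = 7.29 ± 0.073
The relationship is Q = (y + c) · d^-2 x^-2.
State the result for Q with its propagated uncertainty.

Let u = y + c = 185. δu = √(δy² + δc²) = √(169 + 0.260) = 13.0, so δu/u = 0.0702.
Q is then a monomial in u, d, x:
δQ/Q = √((δu/u)² + (-2·δd/d)² + (-2·δx/x)²) = √(0.00492 + 0.0183 + 0.000401) = 0.154
Q = 0.000905, so δQ = 0.154 × 0.000905 = 0.000139.

0.000905 ± 0.000139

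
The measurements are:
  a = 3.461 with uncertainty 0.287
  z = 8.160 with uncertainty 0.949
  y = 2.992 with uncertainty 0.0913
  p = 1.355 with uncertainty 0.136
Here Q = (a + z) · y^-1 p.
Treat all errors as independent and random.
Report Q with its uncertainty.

Let u = a + z = 11.62. δu = √(δa² + δz²) = √(0.0824 + 0.901) = 0.991, so δu/u = 0.0853.
Q is then a monomial in u, y, p:
δQ/Q = √((δu/u)² + (-1·δy/y)² + (1·δp/p)²) = √(0.00728 + 0.000931 + 0.0101) = 0.135
Q = 5.263, so δQ = 0.135 × 5.263 = 0.712.

5.263 ± 0.712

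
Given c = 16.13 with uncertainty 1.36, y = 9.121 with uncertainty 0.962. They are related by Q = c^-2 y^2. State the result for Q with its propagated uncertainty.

Relative error in a monomial: (δQ/Q)² = Σ (nᵢ · δxᵢ/xᵢ)².
  (-2·δc/c)² = (-2×0.0843)² = 0.0284;  (2·δy/y)² = (2×0.105)² = 0.0445
δQ/Q = √(0.0729) = 0.270
Q = 0.3198, so δQ = 0.270 × 0.3198 = 0.0864.

0.3198 ± 0.0864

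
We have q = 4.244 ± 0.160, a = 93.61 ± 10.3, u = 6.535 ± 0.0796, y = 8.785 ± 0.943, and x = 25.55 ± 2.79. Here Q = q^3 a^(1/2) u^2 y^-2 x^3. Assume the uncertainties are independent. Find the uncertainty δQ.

2.81e+06

Each factor contributes (exponent × relative error)² to (δQ/Q)²:
  (3·δq/q)² = (3×0.0377)² = 0.0128;  (½·δa/a)² = (0.5×0.110)² = 0.00303;  (2·δu/u)² = (2×0.0122)² = 0.000593;  (-2·δy/y)² = (-2×0.107)² = 0.0461;  (3·δx/x)² = (3×0.109)² = 0.107
δQ/Q = √(0.170) = 0.412
Q = 6.826e+06, so δQ = 0.412 × 6.826e+06 = 2.81e+06.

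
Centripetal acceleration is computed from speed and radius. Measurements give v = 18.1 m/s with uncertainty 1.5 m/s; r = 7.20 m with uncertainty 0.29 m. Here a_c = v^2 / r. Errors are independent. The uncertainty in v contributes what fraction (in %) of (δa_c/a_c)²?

94.4%

(δa_c/a_c)² = (2·δv/v)² + (-1·δr/r)²
  v term: (2×0.0829)² = 0.0275
  r term: (-1×0.0403)² = 0.00162
Total = 0.0291. Share from v = 0.0275/0.0291 = 0.944.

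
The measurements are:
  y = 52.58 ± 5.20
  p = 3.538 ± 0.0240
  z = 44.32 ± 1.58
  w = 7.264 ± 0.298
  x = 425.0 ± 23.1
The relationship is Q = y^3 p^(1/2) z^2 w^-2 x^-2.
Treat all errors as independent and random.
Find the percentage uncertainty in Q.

Each factor contributes (exponent × relative error)² to (δQ/Q)²:
  (3·δy/y)² = (3×0.0989)² = 0.0880;  (½·δp/p)² = (0.5×0.00678)² = 1.15e-05;  (2·δz/z)² = (2×0.0356)² = 0.00508;  (-2·δw/w)² = (-2×0.0410)² = 0.00673;  (-2·δx/x)² = (-2×0.0544)² = 0.0118
δQ/Q = √(0.112) = 0.334

33.4%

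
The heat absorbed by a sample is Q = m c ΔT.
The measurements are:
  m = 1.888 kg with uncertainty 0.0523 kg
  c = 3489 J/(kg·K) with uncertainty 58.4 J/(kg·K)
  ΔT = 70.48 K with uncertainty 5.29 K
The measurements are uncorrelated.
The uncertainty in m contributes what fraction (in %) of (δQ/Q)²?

11.5%

(δQ/Q)² = (1·δm/m)² + (1·δc/c)² + (1·δΔT/ΔT)²
  m term: (1×0.0277)² = 0.000767
  c term: (1×0.0167)² = 0.000280
  ΔT term: (1×0.0751)² = 0.00563
Total = 0.00668. Share from m = 0.000767/0.00668 = 0.115.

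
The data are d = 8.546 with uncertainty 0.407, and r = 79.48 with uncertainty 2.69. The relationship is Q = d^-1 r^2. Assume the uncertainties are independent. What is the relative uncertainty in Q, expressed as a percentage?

8.28%

Relative error in a monomial: (δQ/Q)² = Σ (nᵢ · δxᵢ/xᵢ)².
  (-1·δd/d)² = (-1×0.0476)² = 0.00227;  (2·δr/r)² = (2×0.0338)² = 0.00458
δQ/Q = √(0.00685) = 0.0828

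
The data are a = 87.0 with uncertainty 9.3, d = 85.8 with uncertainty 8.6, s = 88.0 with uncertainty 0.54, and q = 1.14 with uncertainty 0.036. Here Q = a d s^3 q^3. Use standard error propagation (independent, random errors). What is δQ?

Products/powers → add relative errors in quadrature, weighted by exponent:
  (1·δa/a)² = (1×0.107)² = 0.0114;  (1·δd/d)² = (1×0.100)² = 0.0100;  (3·δs/s)² = (3×0.00614)² = 0.000339;  (3·δq/q)² = (3×0.0316)² = 0.00898
δQ/Q = √(0.0308) = 0.175
Q = 7.54e+09, so δQ = 0.175 × 7.54e+09 = 1.32e+09.

1.32e+09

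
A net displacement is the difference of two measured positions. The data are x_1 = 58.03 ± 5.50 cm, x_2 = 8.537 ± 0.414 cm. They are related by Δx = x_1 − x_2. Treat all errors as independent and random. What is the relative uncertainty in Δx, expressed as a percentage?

11.1%

Sums and differences: (δΔx)² = Σ (cᵢ δxᵢ)².
  (δx_1)² = 30.2;  (δx_2)² = 0.171
δΔx = √(30.4) = 5.52 cm
Δx = 49.49 cm, so δΔx/Δx = 5.52/49.49 = 0.111.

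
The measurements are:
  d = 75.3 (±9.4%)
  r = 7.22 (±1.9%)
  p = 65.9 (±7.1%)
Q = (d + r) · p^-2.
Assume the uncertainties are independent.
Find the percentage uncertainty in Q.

16.6%

Let u = d + r = 82.5. δu = √(δd² + δr²) = √(50.1 + 0.0188) = 7.08, so δu/u = 0.0858.
Q is then a monomial in u, p:
δQ/Q = √((δu/u)² + (-2·δp/p)²) = √(0.00736 + 0.0202) = 0.166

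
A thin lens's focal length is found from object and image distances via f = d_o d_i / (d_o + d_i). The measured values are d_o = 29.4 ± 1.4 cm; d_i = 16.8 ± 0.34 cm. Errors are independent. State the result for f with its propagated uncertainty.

∂f/∂d_o = (d_i/(d_o+d_i))² = 0.132;  ∂f/∂d_i = (d_o/(d_o+d_i))² = 0.405
δf = √((∂f/∂d_o · δd_o)² + (∂f/∂d_i · δd_i)²) = √(0.0343 + 0.0190) = 0.231 cm
f = 10.7 cm.

10.7 ± 0.231 cm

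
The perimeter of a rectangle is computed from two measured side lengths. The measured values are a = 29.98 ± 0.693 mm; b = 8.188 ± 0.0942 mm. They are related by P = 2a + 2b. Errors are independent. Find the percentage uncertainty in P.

Sums and differences: (δP)² = Σ (cᵢ δxᵢ)².
  (2·δa)² = 1.92;  (2·δb)² = 0.0355
δP = √(1.96) = 1.40 mm
P = 76.34 mm, so δP/P = 1.40/76.34 = 0.0183.

1.83%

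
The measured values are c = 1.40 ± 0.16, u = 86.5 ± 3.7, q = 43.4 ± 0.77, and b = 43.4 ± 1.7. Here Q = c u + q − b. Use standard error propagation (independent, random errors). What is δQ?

Let p = c·u = 121. δp/p = √((1·δc/c)² + (1·δu/u)²) = √(0.0131 + 0.00183) = 0.122, so δp = 14.8.
Q = p + q − b: δQ = √(δp² + δq² + δb²) = √(218 + 0.593 + 2.89) = 14.9

14.9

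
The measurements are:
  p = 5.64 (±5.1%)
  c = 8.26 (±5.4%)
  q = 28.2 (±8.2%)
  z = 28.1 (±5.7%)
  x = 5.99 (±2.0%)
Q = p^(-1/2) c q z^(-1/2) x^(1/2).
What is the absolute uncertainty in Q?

4.79

Each factor contributes (exponent × relative error)² to (δQ/Q)²:
  (−½·δp/p)² = (-0.5×0.0510)² = 0.000650;  (1·δc/c)² = (1×0.0540)² = 0.00292;  (1·δq/q)² = (1×0.0820)² = 0.00672;  (−½·δz/z)² = (-0.5×0.0570)² = 0.000812;  (½·δx/x)² = (0.5×0.0200)² = 0.000100
δQ/Q = √(0.0112) = 0.106
Q = 45.3, so δQ = 0.106 × 45.3 = 4.79.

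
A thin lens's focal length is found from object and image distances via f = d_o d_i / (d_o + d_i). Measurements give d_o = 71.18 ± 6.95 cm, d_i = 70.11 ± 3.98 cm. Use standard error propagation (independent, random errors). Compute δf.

∂f/∂d_o = (d_i/(d_o+d_i))² = 0.246;  ∂f/∂d_i = (d_o/(d_o+d_i))² = 0.254
δf = √((∂f/∂d_o · δd_o)² + (∂f/∂d_i · δd_i)²) = √(2.93 + 1.02) = 1.99 cm

1.99 cm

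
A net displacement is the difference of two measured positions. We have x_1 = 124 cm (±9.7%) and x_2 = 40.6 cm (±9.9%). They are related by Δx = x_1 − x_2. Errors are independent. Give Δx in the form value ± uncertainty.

83.4 ± 12.7 cm

Δx is a linear combination, so absolute uncertainties add in quadrature:
  (δx_1)² = 145;  (δx_2)² = 16.2
δΔx = √(161) = 12.7 cm
Δx = 83.4 cm.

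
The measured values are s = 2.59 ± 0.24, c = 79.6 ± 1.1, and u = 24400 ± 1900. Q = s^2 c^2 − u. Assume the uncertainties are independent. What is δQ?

Let p = s^2·c^2 = 42500. δp/p = √((2·δs/s)² + (2·δc/c)²) = √(0.0343 + 0.000764) = 0.187, so δp = 7960.
Q = p − u: δQ = √(δp² + δu²) = √(6.34e+07 + 3.61e+06) = 8190

8190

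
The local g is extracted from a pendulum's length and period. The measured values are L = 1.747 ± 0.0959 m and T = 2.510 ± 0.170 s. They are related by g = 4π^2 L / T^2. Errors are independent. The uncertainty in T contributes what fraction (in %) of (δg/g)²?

(δg/g)² = (1·δL/L)² + (-2·δT/T)²
  L term: (1×0.0549)² = 0.00301
  T term: (-2×0.0677)² = 0.0183
Total = 0.0214. Share from T = 0.0183/0.0214 = 0.859.

85.9%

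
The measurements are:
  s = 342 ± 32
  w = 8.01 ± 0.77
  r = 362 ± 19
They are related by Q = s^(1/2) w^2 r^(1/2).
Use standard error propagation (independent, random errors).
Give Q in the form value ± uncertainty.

Products/powers → add relative errors in quadrature, weighted by exponent:
  (½·δs/s)² = (0.5×0.0936)² = 0.00219;  (2·δw/w)² = (2×0.0961)² = 0.0370;  (½·δr/r)² = (0.5×0.0525)² = 0.000689
δQ/Q = √(0.0398) = 0.200
Q = 22600, so δQ = 0.200 × 22600 = 4510.

22600 ± 4510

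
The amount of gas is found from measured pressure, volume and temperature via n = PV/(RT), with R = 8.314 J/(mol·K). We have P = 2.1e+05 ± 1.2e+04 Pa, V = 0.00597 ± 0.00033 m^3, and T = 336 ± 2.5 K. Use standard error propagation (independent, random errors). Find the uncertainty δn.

0.0358 mol

For a monomial n ∝ P, V, T^-1, fractional errors add in quadrature:
  (1·δP/P)² = (1×0.0571)² = 0.00327;  (1·δV/V)² = (1×0.0553)² = 0.00306;  (-1·δT/T)² = (-1×0.00744)² = 5.54e-05
δn/n = √(0.00638) = 0.0799
n = 0.449 mol, so δn = 0.0799 × 0.449 = 0.0358 mol.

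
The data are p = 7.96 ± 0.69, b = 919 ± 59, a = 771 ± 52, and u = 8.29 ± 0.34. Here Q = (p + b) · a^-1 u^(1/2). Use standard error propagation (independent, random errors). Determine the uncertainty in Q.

0.329

Let w = p + b = 927. δw = √(δp² + δb²) = √(0.476 + 3480) = 59.0, so δw/w = 0.0637.
Q is then a monomial in w, a, u:
δQ/Q = √((δw/w)² + (-1·δa/a)² + (½·δu/u)²) = √(0.00405 + 0.00455 + 0.000421) = 0.0950
Q = 3.46, so δQ = 0.0950 × 3.46 = 0.329.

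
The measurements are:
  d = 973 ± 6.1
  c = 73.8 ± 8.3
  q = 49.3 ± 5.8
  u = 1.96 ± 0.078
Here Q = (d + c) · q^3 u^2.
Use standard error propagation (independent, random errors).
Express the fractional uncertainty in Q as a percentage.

36.2%

Let w = d + c = 1050. δw = √(δd² + δc²) = √(37.2 + 68.9) = 10.3, so δw/w = 0.00984.
Q is then a monomial in w, q, u:
δQ/Q = √((δw/w)² + (3·δq/q)² + (2·δu/u)²) = √(9.68e-05 + 0.125 + 0.00633) = 0.362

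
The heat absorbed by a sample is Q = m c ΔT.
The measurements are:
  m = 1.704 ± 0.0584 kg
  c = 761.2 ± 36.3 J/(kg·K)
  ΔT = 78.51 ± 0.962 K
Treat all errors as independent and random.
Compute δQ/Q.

Since Q is a product/quotient, work with relative uncertainties:
  (1·δm/m)² = (1×0.0343)² = 0.00117;  (1·δc/c)² = (1×0.0477)² = 0.00227;  (1·δΔT/ΔT)² = (1×0.0123)² = 0.000150
δQ/Q = √(0.00360) = 0.0600

0.0600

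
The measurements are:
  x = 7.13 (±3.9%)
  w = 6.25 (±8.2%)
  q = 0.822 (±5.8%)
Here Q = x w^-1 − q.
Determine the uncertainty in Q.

0.114

Let p = x·w^-1 = 1.14. δp/p = √((1·δx/x)² + (-1·δw/w)²) = √(0.00152 + 0.00672) = 0.0908, so δp = 0.104.
Q = p − q: δQ = √(δp² + δq²) = √(0.0107 + 0.00227) = 0.114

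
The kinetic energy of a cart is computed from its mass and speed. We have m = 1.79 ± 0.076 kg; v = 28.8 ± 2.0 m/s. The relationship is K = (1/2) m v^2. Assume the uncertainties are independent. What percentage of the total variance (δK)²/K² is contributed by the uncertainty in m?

8.55%

(δK/K)² = (1·δm/m)² + (2·δv/v)²
  m term: (1×0.0425)² = 0.00180
  v term: (2×0.0694)² = 0.0193
Total = 0.0211. Share from m = 0.00180/0.0211 = 0.0855.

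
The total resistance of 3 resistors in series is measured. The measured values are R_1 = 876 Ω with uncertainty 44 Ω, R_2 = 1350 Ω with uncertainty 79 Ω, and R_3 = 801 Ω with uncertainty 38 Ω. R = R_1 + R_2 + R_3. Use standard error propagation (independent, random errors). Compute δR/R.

For a sum/difference, combine absolute errors in quadrature:
  (δR_1)² = 1940;  (δR_2)² = 6240;  (δR_3)² = 1440
δR = √(9620) = 98.1 Ω
R = 3030 Ω, so δR/R = 98.1/3030 = 0.0324.

0.0324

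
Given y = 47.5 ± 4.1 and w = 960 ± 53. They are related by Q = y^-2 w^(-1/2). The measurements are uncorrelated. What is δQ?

Since Q is a product/quotient, work with relative uncertainties:
  (-2·δy/y)² = (-2×0.0863)² = 0.0298;  (−½·δw/w)² = (-0.5×0.0552)² = 0.000762
δQ/Q = √(0.0306) = 0.175
Q = 1.43e-05, so δQ = 0.175 × 1.43e-05 = 2.5e-06.

2.5e-06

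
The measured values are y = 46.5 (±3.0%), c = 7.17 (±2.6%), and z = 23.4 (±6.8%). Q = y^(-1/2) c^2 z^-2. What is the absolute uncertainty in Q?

0.00202

Q is a product of powers, so relative uncertainties combine in quadrature:
  (−½·δy/y)² = (-0.5×0.0300)² = 0.000225;  (2·δc/c)² = (2×0.0260)² = 0.00270;  (-2·δz/z)² = (-2×0.0680)² = 0.0185
δQ/Q = √(0.0214) = 0.146
Q = 0.0138, so δQ = 0.146 × 0.0138 = 0.00202.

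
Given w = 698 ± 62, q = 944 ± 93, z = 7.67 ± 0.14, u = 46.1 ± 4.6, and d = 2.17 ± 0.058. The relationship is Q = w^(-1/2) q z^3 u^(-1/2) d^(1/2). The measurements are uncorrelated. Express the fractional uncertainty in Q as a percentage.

13.2%

Q is a product of powers, so relative uncertainties combine in quadrature:
  (−½·δw/w)² = (-0.5×0.0888)² = 0.00197;  (1·δq/q)² = (1×0.0985)² = 0.00971;  (3·δz/z)² = (3×0.0183)² = 0.00300;  (−½·δu/u)² = (-0.5×0.0998)² = 0.00249;  (½·δd/d)² = (0.5×0.0267)² = 0.000179
δQ/Q = √(0.0173) = 0.132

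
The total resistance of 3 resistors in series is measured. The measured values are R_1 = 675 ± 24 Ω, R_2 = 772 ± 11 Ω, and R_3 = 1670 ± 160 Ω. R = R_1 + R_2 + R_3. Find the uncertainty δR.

Sums and differences: (δR)² = Σ (cᵢ δxᵢ)².
  (δR_1)² = 576;  (δR_2)² = 121;  (δR_3)² = 25600
δR = √(26300) = 162 Ω

162 Ω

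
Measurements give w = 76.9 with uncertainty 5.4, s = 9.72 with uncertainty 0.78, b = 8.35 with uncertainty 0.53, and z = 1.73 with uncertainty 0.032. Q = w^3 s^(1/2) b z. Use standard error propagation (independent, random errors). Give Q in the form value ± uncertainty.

For a monomial Q ∝ w^3, s^(1/2), b, z, fractional errors add in quadrature:
  (3·δw/w)² = (3×0.0702)² = 0.0444;  (½·δs/s)² = (0.5×0.0802)² = 0.00161;  (1·δb/b)² = (1×0.0635)² = 0.00403;  (1·δz/z)² = (1×0.0185)² = 0.000342
δQ/Q = √(0.0504) = 0.224
Q = 2.05e+07, so δQ = 0.224 × 2.05e+07 = 4.6e+06.

(2.05 ± 0.460) × 10^7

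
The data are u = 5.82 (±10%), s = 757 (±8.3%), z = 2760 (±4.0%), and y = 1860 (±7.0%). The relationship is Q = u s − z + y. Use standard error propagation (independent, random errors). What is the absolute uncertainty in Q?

Let p = u·s = 4410. δp/p = √((1·δu/u)² + (1·δs/s)²) = √(0.0100 + 0.00689) = 0.130, so δp = 573.
Q = p − z + y: δQ = √(δp² + δz² + δy²) = √(3.28e+05 + 12200 + 17000) = 597

597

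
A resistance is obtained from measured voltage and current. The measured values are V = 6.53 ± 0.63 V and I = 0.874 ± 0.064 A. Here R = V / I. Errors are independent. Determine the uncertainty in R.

0.905 Ω

For a monomial R ∝ V, I^-1, fractional errors add in quadrature:
  (1·δV/V)² = (1×0.0965)² = 0.00931;  (-1·δI/I)² = (-1×0.0732)² = 0.00536
δR/R = √(0.0147) = 0.121
R = 7.47 Ω, so δR = 0.121 × 7.47 = 0.905 Ω.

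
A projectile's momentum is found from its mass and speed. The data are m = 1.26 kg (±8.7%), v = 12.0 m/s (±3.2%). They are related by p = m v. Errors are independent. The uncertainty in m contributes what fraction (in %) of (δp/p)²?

(δp/p)² = (1·δm/m)² + (1·δv/v)²
  m term: (1×0.0870)² = 0.00757
  v term: (1×0.0320)² = 0.00102
Total = 0.00859. Share from m = 0.00757/0.00859 = 0.881.

88.1%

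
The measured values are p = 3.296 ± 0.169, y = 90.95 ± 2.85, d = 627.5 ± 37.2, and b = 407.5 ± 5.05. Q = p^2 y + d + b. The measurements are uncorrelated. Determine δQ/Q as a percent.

Let w = p^2·y = 988.0. δw/w = √((2·δp/p)² + (1·δy/y)²) = √(0.0105 + 0.000982) = 0.107, so δw = 106.
Q = w + d + b: δQ = √(δw² + δd² + δb²) = √(11200 + 1380 + 25.5) = 112
Q = 2023, so δQ/Q = 112/2023 = 0.0556.

5.56%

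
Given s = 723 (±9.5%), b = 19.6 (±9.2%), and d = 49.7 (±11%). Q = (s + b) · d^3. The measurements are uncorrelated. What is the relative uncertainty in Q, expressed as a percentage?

Let u = s + b = 743. δu = √(δs² + δb²) = √(4720 + 3.25) = 68.7, so δu/u = 0.0925.
Q is then a monomial in u, d:
δQ/Q = √((δu/u)² + (3·δd/d)²) = √(0.00856 + 0.109) = 0.343

34.3%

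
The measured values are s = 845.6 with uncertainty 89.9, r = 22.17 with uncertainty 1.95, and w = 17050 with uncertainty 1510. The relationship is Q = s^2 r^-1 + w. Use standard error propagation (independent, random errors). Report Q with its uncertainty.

Let p = s^2·r^-1 = 32250. δp/p = √((2·δs/s)² + (-1·δr/r)²) = √(0.0452 + 0.00774) = 0.230, so δp = 7420.
Q = p + w: δQ = √(δp² + δw²) = √(5.51e+07 + 2.28e+06) = 7570
Q = 49300.

49300 ± 7570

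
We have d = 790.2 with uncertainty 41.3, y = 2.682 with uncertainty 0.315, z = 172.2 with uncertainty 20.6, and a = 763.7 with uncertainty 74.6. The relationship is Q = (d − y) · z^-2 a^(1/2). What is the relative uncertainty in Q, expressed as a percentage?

25.0%

Let u = d − y = 787.5. δu = √(δd² + δy²) = √(1710 + 0.0992) = 41.3, so δu/u = 0.0524.
Q is then a monomial in u, z, a:
δQ/Q = √((δu/u)² + (-2·δz/z)² + (½·δa/a)²) = √(0.00275 + 0.0572 + 0.00239) = 0.250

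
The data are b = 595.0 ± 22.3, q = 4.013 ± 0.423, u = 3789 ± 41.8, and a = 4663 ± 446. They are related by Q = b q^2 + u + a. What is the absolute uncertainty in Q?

2100

Let p = b·q^2 = 9582. δp/p = √((1·δb/b)² + (2·δq/q)²) = √(0.00140 + 0.0444) = 0.214, so δp = 2050.
Q = p + u + a: δQ = √(δp² + δu² + δa²) = √(4.21e+06 + 1750 + 1.99e+05) = 2100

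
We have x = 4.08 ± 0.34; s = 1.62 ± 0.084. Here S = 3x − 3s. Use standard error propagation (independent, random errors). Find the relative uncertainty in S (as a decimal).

0.142

For a sum/difference, combine absolute errors in quadrature:
  (3·δx)² = 1.04;  (3·δs)² = 0.0635
δS = √(1.10) = 1.05
S = 7.38, so δS/S = 1.05/7.38 = 0.142.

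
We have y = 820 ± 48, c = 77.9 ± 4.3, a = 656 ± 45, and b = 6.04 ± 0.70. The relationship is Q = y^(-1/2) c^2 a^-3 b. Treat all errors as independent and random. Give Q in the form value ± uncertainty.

(4.53 ± 1.19) × 10^-6

Products/powers → add relative errors in quadrature, weighted by exponent:
  (−½·δy/y)² = (-0.5×0.0585)² = 0.000857;  (2·δc/c)² = (2×0.0552)² = 0.0122;  (-3·δa/a)² = (-3×0.0686)² = 0.0424;  (1·δb/b)² = (1×0.116)² = 0.0134
δQ/Q = √(0.0688) = 0.262
Q = 4.53e-06, so δQ = 0.262 × 4.53e-06 = 1.19e-06.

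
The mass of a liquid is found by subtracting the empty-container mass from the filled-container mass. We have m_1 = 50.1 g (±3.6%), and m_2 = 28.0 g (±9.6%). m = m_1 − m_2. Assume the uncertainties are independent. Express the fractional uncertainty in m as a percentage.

Sums and differences: (δm)² = Σ (cᵢ δxᵢ)².
  (δm_1)² = 3.25;  (δm_2)² = 7.23
δm = √(10.5) = 3.24 g
m = 22.1 g, so δm/m = 3.24/22.1 = 0.146.

14.6%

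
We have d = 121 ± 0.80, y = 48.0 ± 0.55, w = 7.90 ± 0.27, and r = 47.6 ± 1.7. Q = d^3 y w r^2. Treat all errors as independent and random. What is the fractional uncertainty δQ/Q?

Products/powers → add relative errors in quadrature, weighted by exponent:
  (3·δd/d)² = (3×0.00661)² = 0.000393;  (1·δy/y)² = (1×0.0115)² = 0.000131;  (1·δw/w)² = (1×0.0342)² = 0.00117;  (2·δr/r)² = (2×0.0357)² = 0.00510
δQ/Q = √(0.00679) = 0.0824

0.0824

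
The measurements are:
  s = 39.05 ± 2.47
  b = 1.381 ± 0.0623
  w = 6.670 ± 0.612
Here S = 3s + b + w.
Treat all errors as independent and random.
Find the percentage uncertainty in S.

5.94%

S is a linear combination, so absolute uncertainties add in quadrature:
  (3·δs)² = 54.9;  (δb)² = 0.00388;  (δw)² = 0.375
δS = √(55.3) = 7.44
S = 125.2, so δS/S = 7.44/125.2 = 0.0594.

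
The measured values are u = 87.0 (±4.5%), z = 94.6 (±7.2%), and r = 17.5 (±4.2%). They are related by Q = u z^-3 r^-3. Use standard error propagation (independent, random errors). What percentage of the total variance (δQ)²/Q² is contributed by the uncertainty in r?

(δQ/Q)² = (1·δu/u)² + (-3·δz/z)² + (-3·δr/r)²
  u term: (1×0.0450)² = 0.00202
  z term: (-3×0.0720)² = 0.0467
  r term: (-3×0.0420)² = 0.0159
Total = 0.0646. Share from r = 0.0159/0.0646 = 0.246.

24.6%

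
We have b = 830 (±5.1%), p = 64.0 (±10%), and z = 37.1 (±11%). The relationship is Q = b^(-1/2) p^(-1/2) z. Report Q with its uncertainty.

Q is a product of powers, so relative uncertainties combine in quadrature:
  (−½·δb/b)² = (-0.5×0.0510)² = 0.000650;  (−½·δp/p)² = (-0.5×0.100)² = 0.00250;  (1·δz/z)² = (1×0.110)² = 0.0121
δQ/Q = √(0.0153) = 0.123
Q = 0.161, so δQ = 0.123 × 0.161 = 0.0199.

0.161 ± 0.0199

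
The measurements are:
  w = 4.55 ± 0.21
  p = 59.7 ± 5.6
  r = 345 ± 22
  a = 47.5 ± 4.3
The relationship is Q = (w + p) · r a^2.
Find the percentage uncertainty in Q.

Let u = w + p = 64.2. δu = √(δw² + δp²) = √(0.0441 + 31.4) = 5.60, so δu/u = 0.0872.
Q is then a monomial in u, r, a:
δQ/Q = √((δu/u)² + (1·δr/r)² + (2·δa/a)²) = √(0.00761 + 0.00407 + 0.0328) = 0.211

21.1%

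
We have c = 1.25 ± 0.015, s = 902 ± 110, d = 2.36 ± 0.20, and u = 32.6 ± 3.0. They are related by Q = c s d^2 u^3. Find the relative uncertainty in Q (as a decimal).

0.346

Since Q is a product/quotient, work with relative uncertainties:
  (1·δc/c)² = (1×0.0120)² = 0.000144;  (1·δs/s)² = (1×0.122)² = 0.0149;  (2·δd/d)² = (2×0.0847)² = 0.0287;  (3·δu/u)² = (3×0.0920)² = 0.0762
δQ/Q = √(0.120) = 0.346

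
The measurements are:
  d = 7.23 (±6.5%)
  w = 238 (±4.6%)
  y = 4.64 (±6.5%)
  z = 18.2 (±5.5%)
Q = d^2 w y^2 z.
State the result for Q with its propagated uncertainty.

Each factor contributes (exponent × relative error)² to (δQ/Q)²:
  (2·δd/d)² = (2×0.0650)² = 0.0169;  (1·δw/w)² = (1×0.0460)² = 0.00212;  (2·δy/y)² = (2×0.0650)² = 0.0169;  (1·δz/z)² = (1×0.0550)² = 0.00302
δQ/Q = √(0.0389) = 0.197
Q = 4.87e+06, so δQ = 0.197 × 4.87e+06 = 9.62e+05.

(4.87 ± 0.962) × 10^6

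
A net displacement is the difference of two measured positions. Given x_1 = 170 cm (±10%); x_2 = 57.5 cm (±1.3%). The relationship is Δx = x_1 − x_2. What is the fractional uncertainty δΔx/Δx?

0.151

Absolute uncertainties add in quadrature for a linear combination:
  (δx_1)² = 289;  (δx_2)² = 0.559
δΔx = √(290) = 17.0 cm
Δx = 112 cm, so δΔx/Δx = 17.0/112 = 0.151.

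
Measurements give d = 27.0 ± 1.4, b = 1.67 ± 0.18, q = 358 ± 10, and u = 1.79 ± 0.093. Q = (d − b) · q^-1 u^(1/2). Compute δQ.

Let w = d − b = 25.3. δw = √(δd² + δb²) = √(1.96 + 0.0324) = 1.41, so δw/w = 0.0557.
Q is then a monomial in w, q, u:
δQ/Q = √((δw/w)² + (-1·δq/q)² + (½·δu/u)²) = √(0.00311 + 0.000780 + 0.000675) = 0.0675
Q = 0.0947, so δQ = 0.0675 × 0.0947 = 0.00639.

0.00639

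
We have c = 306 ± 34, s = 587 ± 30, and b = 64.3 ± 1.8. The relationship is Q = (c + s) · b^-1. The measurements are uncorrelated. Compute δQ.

0.805

Let u = c + s = 893. δu = √(δc² + δs²) = √(1160 + 900) = 45.3, so δu/u = 0.0508.
Q is then a monomial in u, b:
δQ/Q = √((δu/u)² + (-1·δb/b)²) = √(0.00258 + 0.000784) = 0.0580
Q = 13.9, so δQ = 0.0580 × 13.9 = 0.805.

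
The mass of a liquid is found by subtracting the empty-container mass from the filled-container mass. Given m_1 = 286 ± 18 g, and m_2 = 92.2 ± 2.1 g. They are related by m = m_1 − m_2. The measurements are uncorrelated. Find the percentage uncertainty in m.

9.35%

m is a linear combination, so absolute uncertainties add in quadrature:
  (δm_1)² = 324;  (δm_2)² = 4.41
δm = √(328) = 18.1 g
m = 194 g, so δm/m = 18.1/194 = 0.0935.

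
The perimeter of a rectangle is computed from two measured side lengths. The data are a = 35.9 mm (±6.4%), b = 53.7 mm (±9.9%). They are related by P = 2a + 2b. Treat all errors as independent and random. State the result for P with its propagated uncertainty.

179 ± 11.6 mm

Absolute uncertainties add in quadrature for a linear combination:
  (2·δa)² = 21.1;  (2·δb)² = 113
δP = √(134) = 11.6 mm
P = 179 mm.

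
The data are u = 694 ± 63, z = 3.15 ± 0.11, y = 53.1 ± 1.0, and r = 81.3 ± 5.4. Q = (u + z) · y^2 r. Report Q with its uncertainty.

(1.60 ± 0.189) × 10^8

Let w = u + z = 697. δw = √(δu² + δz²) = √(3970 + 0.0121) = 63.0, so δw/w = 0.0904.
Q is then a monomial in w, y, r:
δQ/Q = √((δw/w)² + (2·δy/y)² + (1·δr/r)²) = √(0.00817 + 0.00142 + 0.00441) = 0.118
Q = 1.6e+08, so δQ = 0.118 × 1.6e+08 = 1.89e+07.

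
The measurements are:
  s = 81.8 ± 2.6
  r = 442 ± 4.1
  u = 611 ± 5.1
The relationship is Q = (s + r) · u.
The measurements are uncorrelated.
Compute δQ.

3990

Let w = s + r = 524. δw = √(δs² + δr²) = √(6.76 + 16.8) = 4.85, so δw/w = 0.00927.
Q is then a monomial in w, u:
δQ/Q = √((δw/w)² + (1·δu/u)²) = √(8.59e-05 + 6.97e-05) = 0.0125
Q = 3.2e+05, so δQ = 0.0125 × 3.2e+05 = 3990.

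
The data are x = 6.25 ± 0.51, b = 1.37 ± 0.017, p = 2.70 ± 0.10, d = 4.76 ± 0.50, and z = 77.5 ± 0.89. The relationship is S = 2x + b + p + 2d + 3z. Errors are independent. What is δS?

Sums and differences: (δS)² = Σ (cᵢ δxᵢ)².
  (2·δx)² = 1.04;  (δb)² = 0.000289;  (δp)² = 0.0100;  (2·δd)² = 1.00;  (3·δz)² = 7.13
δS = √(9.18) = 3.03

3.03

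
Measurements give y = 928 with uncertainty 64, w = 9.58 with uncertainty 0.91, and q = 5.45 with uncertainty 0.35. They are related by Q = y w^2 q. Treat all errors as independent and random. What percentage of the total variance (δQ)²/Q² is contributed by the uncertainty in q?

9.17%

(δQ/Q)² = (1·δy/y)² + (2·δw/w)² + (1·δq/q)²
  y term: (1×0.0690)² = 0.00476
  w term: (2×0.0950)² = 0.0361
  q term: (1×0.0642)² = 0.00412
Total = 0.0450. Share from q = 0.00412/0.0450 = 0.0917.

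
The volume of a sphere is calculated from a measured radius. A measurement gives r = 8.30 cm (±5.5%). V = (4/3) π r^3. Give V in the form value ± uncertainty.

V ∝ r^3, so δV/V = |3| · δr/r = 3 × 0.0550 = 0.165.
V = 2400 cm^3, so δV = 0.165 × 2400 = 395 cm^3.

2400 ± 395 cm^3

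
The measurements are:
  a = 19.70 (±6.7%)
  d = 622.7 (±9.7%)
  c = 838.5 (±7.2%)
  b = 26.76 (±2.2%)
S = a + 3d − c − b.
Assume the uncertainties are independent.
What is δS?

191

Sums and differences: (δS)² = Σ (cᵢ δxᵢ)².
  (δa)² = 1.74;  (3·δd)² = 32800;  (δc)² = 3640;  (δb)² = 0.347
δS = √(36500) = 191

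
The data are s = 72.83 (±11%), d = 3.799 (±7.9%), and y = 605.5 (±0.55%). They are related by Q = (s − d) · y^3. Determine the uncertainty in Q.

1.8e+09

Let u = s − d = 69.03. δu = √(δs² + δd²) = √(64.2 + 0.0901) = 8.02, so δu/u = 0.116.
Q is then a monomial in u, y:
δQ/Q = √((δu/u)² + (3·δy/y)²) = √(0.0135 + 0.000272) = 0.117
Q = 1.532e+10, so δQ = 0.117 × 1.532e+10 = 1.8e+09.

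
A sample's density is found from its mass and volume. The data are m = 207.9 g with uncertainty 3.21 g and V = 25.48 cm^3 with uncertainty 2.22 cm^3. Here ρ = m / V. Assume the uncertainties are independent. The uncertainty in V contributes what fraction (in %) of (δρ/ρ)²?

97.0%

(δρ/ρ)² = (1·δm/m)² + (-1·δV/V)²
  m term: (1×0.0154)² = 0.000238
  V term: (-1×0.0871)² = 0.00759
Total = 0.00783. Share from V = 0.00759/0.00783 = 0.970.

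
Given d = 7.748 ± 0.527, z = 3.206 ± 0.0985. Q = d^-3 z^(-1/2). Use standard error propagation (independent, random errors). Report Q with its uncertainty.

Q is a product of powers, so relative uncertainties combine in quadrature:
  (-3·δd/d)² = (-3×0.0680)² = 0.0416;  (−½·δz/z)² = (-0.5×0.0307)² = 0.000236
δQ/Q = √(0.0419) = 0.205
Q = 0.001201, so δQ = 0.205 × 0.001201 = 0.000246.

0.001201 ± 0.000246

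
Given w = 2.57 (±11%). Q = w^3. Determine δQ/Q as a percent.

Q ∝ w^3, so δQ/Q = |3| · δw/w = 3 × 0.110 = 0.330.

33.0%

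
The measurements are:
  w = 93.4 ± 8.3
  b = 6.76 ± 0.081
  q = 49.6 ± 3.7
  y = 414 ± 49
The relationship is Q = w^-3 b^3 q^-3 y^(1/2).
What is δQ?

2.24e-08

Relative error in a monomial: (δQ/Q)² = Σ (nᵢ · δxᵢ/xᵢ)².
  (-3·δw/w)² = (-3×0.0889)² = 0.0711;  (3·δb/b)² = (3×0.0120)² = 0.00129;  (-3·δq/q)² = (-3×0.0746)² = 0.0501;  (½·δy/y)² = (0.5×0.118)² = 0.00350
δQ/Q = √(0.126) = 0.355
Q = 6.32e-08, so δQ = 0.355 × 6.32e-08 = 2.24e-08.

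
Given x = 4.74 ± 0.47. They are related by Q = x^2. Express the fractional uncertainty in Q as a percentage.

Each factor contributes (exponent × relative error)² to (δQ/Q)²:
  (2·δx/x)² = (2×0.0992)² = 0.0393
δQ/Q = √(0.0393) = 0.198

19.8%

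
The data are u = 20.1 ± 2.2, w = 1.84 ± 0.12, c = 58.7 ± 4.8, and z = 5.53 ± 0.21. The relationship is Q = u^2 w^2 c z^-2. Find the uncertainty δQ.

730

Each factor contributes (exponent × relative error)² to (δQ/Q)²:
  (2·δu/u)² = (2×0.109)² = 0.0479;  (2·δw/w)² = (2×0.0652)² = 0.0170;  (1·δc/c)² = (1×0.0818)² = 0.00669;  (-2·δz/z)² = (-2×0.0380)² = 0.00577
δQ/Q = √(0.0774) = 0.278
Q = 2630, so δQ = 0.278 × 2630 = 730.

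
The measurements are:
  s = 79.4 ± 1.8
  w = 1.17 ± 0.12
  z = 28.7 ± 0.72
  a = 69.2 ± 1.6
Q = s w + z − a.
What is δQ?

Let p = s·w = 92.9. δp/p = √((1·δs/s)² + (1·δw/w)²) = √(0.000514 + 0.0105) = 0.105, so δp = 9.76.
Q = p + z − a: δQ = √(δp² + δz² + δa²) = √(95.2 + 0.518 + 2.56) = 9.91

9.91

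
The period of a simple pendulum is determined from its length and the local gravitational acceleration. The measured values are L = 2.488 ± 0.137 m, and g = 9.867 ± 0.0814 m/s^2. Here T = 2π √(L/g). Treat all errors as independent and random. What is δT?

0.0878 s

Each factor contributes (exponent × relative error)² to (δT/T)²:
  (½·δL/L)² = (0.5×0.0551)² = 0.000758;  (−½·δg/g)² = (-0.5×0.00825)² = 1.7e-05
δT/T = √(0.000775) = 0.0278
T = 3.155 s, so δT = 0.0278 × 3.155 = 0.0878 s.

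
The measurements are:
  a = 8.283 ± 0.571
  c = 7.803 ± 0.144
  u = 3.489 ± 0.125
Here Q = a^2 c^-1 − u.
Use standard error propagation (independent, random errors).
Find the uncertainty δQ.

Let p = a^2·c^-1 = 8.793. δp/p = √((2·δa/a)² + (-1·δc/c)²) = √(0.0190 + 0.000341) = 0.139, so δp = 1.22.
Q = p − u: δQ = √(δp² + δu²) = √(1.50 + 0.0156) = 1.23

1.23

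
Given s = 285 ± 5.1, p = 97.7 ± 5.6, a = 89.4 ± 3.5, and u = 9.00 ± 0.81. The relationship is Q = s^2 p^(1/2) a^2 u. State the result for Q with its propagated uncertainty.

Relative error in a monomial: (δQ/Q)² = Σ (nᵢ · δxᵢ/xᵢ)².
  (2·δs/s)² = (2×0.0179)² = 0.00128;  (½·δp/p)² = (0.5×0.0573)² = 0.000821;  (2·δa/a)² = (2×0.0391)² = 0.00613;  (1·δu/u)² = (1×0.0900)² = 0.00810
δQ/Q = √(0.0163) = 0.128
Q = 5.78e+10, so δQ = 0.128 × 5.78e+10 = 7.38e+09.

(5.78 ± 0.738) × 10^10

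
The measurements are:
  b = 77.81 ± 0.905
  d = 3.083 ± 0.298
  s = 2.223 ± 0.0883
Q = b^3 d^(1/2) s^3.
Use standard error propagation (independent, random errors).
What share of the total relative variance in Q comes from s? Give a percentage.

80.0%

(δQ/Q)² = (3·δb/b)² + (½·δd/d)² + (3·δs/s)²
  b term: (3×0.0116)² = 0.00122
  d term: (0.5×0.0967)² = 0.00234
  s term: (3×0.0397)² = 0.0142
Total = 0.0178. Share from s = 0.0142/0.0178 = 0.800.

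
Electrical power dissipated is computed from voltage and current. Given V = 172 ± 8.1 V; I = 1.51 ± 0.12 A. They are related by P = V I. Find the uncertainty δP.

24.0 W

Since P is a product/quotient, work with relative uncertainties:
  (1·δV/V)² = (1×0.0471)² = 0.00222;  (1·δI/I)² = (1×0.0795)² = 0.00632
δP/P = √(0.00853) = 0.0924
P = 260 W, so δP = 0.0924 × 260 = 24.0 W.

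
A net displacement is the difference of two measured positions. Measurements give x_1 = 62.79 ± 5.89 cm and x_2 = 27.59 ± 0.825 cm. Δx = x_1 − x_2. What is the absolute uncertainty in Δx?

5.95 cm

Each term contributes (cᵢ δxᵢ)² to (δΔx)²:
  (δx_1)² = 34.7;  (δx_2)² = 0.681
δΔx = √(35.4) = 5.95 cm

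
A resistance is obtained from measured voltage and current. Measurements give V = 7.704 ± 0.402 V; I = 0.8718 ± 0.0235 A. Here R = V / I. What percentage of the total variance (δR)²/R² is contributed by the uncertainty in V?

(δR/R)² = (1·δV/V)² + (-1·δI/I)²
  V term: (1×0.0522)² = 0.00272
  I term: (-1×0.0270)² = 0.000727
Total = 0.00345. Share from V = 0.00272/0.00345 = 0.789.

78.9%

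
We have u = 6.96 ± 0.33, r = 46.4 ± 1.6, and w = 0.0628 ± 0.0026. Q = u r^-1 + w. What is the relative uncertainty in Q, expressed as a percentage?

4.31%

Let p = u·r^-1 = 0.150. δp/p = √((1·δu/u)² + (-1·δr/r)²) = √(0.00225 + 0.00119) = 0.0586, so δp = 0.00879.
Q = p + w: δQ = √(δp² + δw²) = √(7.73e-05 + 6.76e-06) = 0.00917
Q = 0.213, so δQ/Q = 0.00917/0.213 = 0.0431.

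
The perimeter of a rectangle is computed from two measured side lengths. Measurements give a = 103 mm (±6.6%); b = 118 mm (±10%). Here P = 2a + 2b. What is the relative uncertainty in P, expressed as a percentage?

6.16%

Sums and differences: (δP)² = Σ (cᵢ δxᵢ)².
  (2·δa)² = 185;  (2·δb)² = 557
δP = √(742) = 27.2 mm
P = 442 mm, so δP/P = 27.2/442 = 0.0616.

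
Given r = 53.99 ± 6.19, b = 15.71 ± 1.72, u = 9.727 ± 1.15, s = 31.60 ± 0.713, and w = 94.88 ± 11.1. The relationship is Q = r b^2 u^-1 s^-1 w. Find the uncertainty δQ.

Relative error in a monomial: (δQ/Q)² = Σ (nᵢ · δxᵢ/xᵢ)².
  (1·δr/r)² = (1×0.115)² = 0.0131;  (2·δb/b)² = (2×0.109)² = 0.0479;  (-1·δu/u)² = (-1×0.118)² = 0.0140;  (-1·δs/s)² = (-1×0.0226)² = 0.000509;  (1·δw/w)² = (1×0.117)² = 0.0137
δQ/Q = √(0.0893) = 0.299
Q = 4113, so δQ = 0.299 × 4113 = 1230.

1230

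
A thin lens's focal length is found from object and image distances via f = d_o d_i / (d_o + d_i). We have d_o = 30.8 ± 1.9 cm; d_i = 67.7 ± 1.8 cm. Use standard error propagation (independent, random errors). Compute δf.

0.915 cm

∂f/∂d_o = (d_i/(d_o+d_i))² = 0.472;  ∂f/∂d_i = (d_o/(d_o+d_i))² = 0.0978
δf = √((∂f/∂d_o · δd_o)² + (∂f/∂d_i · δd_i)²) = √(0.806 + 0.0310) = 0.915 cm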